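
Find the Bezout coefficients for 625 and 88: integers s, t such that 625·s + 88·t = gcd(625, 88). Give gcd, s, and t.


Euclidean algorithm on (625, 88) — divide until remainder is 0:
  625 = 7 · 88 + 9
  88 = 9 · 9 + 7
  9 = 1 · 7 + 2
  7 = 3 · 2 + 1
  2 = 2 · 1 + 0
gcd(625, 88) = 1.
Track Bezout coefficients alongside the remainders: start with r₀ = 625 = a·1 + b·0 (s = 1, t = 0) and r₁ = 88 = a·0 + b·1 (s = 0, t = 1); each new remainder r_{k+1} = r_{k-1} − q_k·r_k inherits s_{k+1} = s_{k-1} − q_k·s_k, t_{k+1} = t_{k-1} − q_k·t_k, so r_k = a·s_k + b·t_k at every step:
  q = 7: r = 9, s = 1 − 7·0 = 1, t = 0 − 7·1 = -7  (check: 625·1 + 88·(-7) = 9)
  q = 9: r = 7, s = 0 − 9·1 = -9, t = 1 − 9·(-7) = 64  (check: 625·(-9) + 88·64 = 7)
  q = 1: r = 2, s = 1 − 1·(-9) = 10, t = -7 − 1·64 = -71  (check: 625·10 + 88·(-71) = 2)
  q = 3: r = 1, s = -9 − 3·10 = -39, t = 64 − 3·(-71) = 277  (check: 625·(-39) + 88·277 = 1)
The row with r = 1 (the gcd) gives the Bezout coefficients s = -39, t = 277.
Result: 625 · (-39) + 88 · (277) = 1.

gcd(625, 88) = 1; s = -39, t = 277 (check: 625·(-39) + 88·277 = 1).


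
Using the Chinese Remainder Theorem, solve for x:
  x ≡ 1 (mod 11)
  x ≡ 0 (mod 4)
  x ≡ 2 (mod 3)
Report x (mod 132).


Moduli 11, 4, 3 are pairwise coprime; by CRT there is a unique solution modulo M = 11 · 4 · 3 = 132.
Solve pairwise, accumulating the modulus:
  Start with x ≡ 1 (mod 11).
  Combine with x ≡ 0 (mod 4): since gcd(11, 4) = 1, we get a unique residue mod 44.
    Write x = 1 + 11·t and substitute into x ≡ 0 (mod 4): 11·t ≡ 0 − 1 = -1 (mod 4).
    Reduce coefficients mod 4: 3·t ≡ 3 (mod 4).
    The inverse of 3 mod 4 is 3 (since 3·3 = 9 = 2·4 + 1), so t ≡ 3·3 = 9 ≡ 1 (mod 4).
    Then x = 1 + 11·1 = 12, valid modulo lcm(11, 4) = 44: x ≡ 12 (mod 44).
  Combine with x ≡ 2 (mod 3): since gcd(44, 3) = 1, we get a unique residue mod 132.
    Write x = 12 + 44·t and substitute into x ≡ 2 (mod 3): 44·t ≡ 2 − 12 = -10 (mod 3).
    Reduce coefficients mod 3: 2·t ≡ 2 (mod 3).
    The inverse of 2 mod 3 is 2 (since 2·2 = 4 = 1·3 + 1), so t ≡ 2·2 = 4 ≡ 1 (mod 3).
    Then x = 12 + 44·1 = 56, valid modulo lcm(44, 3) = 132: x ≡ 56 (mod 132).
Verify: 56 mod 11 = 1 ✓, 56 mod 4 = 0 ✓, 56 mod 3 = 2 ✓.

x ≡ 56 (mod 132).


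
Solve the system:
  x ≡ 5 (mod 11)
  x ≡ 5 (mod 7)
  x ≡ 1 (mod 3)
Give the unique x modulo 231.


Moduli 11, 7, 3 are pairwise coprime; by CRT there is a unique solution modulo M = 11 · 7 · 3 = 231.
Solve pairwise, accumulating the modulus:
  Start with x ≡ 5 (mod 11).
  Combine with x ≡ 5 (mod 7): since gcd(11, 7) = 1, we get a unique residue mod 77.
    Write x = 5 + 11·t and substitute into x ≡ 5 (mod 7): 11·t ≡ 5 − 5 = 0 (mod 7).
    Reduce coefficients mod 7: 4·t ≡ 0 (mod 7).
    The inverse of 4 mod 7 is 2 (since 4·2 = 8 = 1·7 + 1), so t ≡ 2·0 = 0 ≡ 0 (mod 7).
    Then x = 5 + 11·0 = 5, valid modulo lcm(11, 7) = 77: x ≡ 5 (mod 77).
  Combine with x ≡ 1 (mod 3): since gcd(77, 3) = 1, we get a unique residue mod 231.
    Write x = 5 + 77·t and substitute into x ≡ 1 (mod 3): 77·t ≡ 1 − 5 = -4 (mod 3).
    Reduce coefficients mod 3: 2·t ≡ 2 (mod 3).
    The inverse of 2 mod 3 is 2 (since 2·2 = 4 = 1·3 + 1), so t ≡ 2·2 = 4 ≡ 1 (mod 3).
    Then x = 5 + 77·1 = 82, valid modulo lcm(77, 3) = 231: x ≡ 82 (mod 231).
Verify: 82 mod 11 = 5 ✓, 82 mod 7 = 5 ✓, 82 mod 3 = 1 ✓.

x ≡ 82 (mod 231).


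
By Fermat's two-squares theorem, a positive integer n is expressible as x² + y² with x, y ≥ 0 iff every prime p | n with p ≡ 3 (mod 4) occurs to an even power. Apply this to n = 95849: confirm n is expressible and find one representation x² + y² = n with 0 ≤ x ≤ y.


Step 1: Factor n = 95849 = 13 · 73 · 101.
Step 2: Check the mod-4 condition on each prime factor: 13 ≡ 1 (mod 4), exponent 1; 73 ≡ 1 (mod 4), exponent 1; 101 ≡ 1 (mod 4), exponent 1.
All primes ≡ 3 (mod 4) appear to even exponent (or don't appear), so by the two-squares theorem n IS expressible as a sum of two squares.
Step 3: Build a representation. Here n = 13 · 73 · 101 is a product of primes ≡ 1 (mod 4). Each prime p ≡ 1 (mod 4) is itself a sum of two squares; find a² by testing p − a² for a perfect square:
  13: 13 − 1² = 12, 13 − 2² = 9 = 3² ⇒ 13 = 2² + 3².
  73: 73 − 1² = 72, 73 − 2² = 69, 73 − 3² = 64 = 8² ⇒ 73 = 3² + 8².
  101: 101 − 1² = 100 = 10² ⇒ 101 = 1² + 10².
  Combine using the Brahmagupta–Fibonacci identity (a² + b²)(c² + d²) = (ac − bd)² + (ad + bc)² = (ac + bd)² + (ad − bc)²:
  13 · 73 = 949: from (2² + 3²)(3² + 8²), take (2·3 − 3·8, 2·8 + 3·3) = (6 − 24, 16 + 9) = (-18, 25); dropping signs (only squares matter) gives (18, 25); check 18² + 25² = 324 + 625 = 949 ✓.
  949 · 101 = 95849: from (18² + 25²)(1² + 10²), take (18·1 − 25·10, 18·10 + 25·1) = (18 − 250, 180 + 25) = (-232, 205); dropping signs (only squares matter) gives (232, 205); check 232² + 205² = 53824 + 42025 = 95849 ✓.
Step 4: Order so x ≤ y and verify: 205² + 232² = 42025 + 53824 = 95849 = n. ✓

n = 95849 = 205² + 232² (one valid representation with x ≤ y).


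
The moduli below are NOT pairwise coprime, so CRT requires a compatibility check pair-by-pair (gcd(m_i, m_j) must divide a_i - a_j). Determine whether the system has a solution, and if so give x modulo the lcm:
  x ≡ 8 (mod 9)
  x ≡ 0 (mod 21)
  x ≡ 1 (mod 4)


Moduli 9, 21, 4 are not pairwise coprime, so CRT works modulo lcm(m_i) when all pairwise compatibility conditions hold.
Pairwise compatibility: gcd(m_i, m_j) must divide a_i - a_j for every pair.
Merge one congruence at a time:
  Start: x ≡ 8 (mod 9).
  Combine with x ≡ 0 (mod 21): gcd(9, 21) = 3, and 0 - 8 = -8 is NOT divisible by 3.
    ⇒ system is inconsistent (no integer solution).

No solution (the system is inconsistent).


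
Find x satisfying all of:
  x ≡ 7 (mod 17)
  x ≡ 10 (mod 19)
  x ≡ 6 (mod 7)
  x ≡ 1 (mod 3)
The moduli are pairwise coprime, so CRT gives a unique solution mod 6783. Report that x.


Product of moduli M = 17 · 19 · 7 · 3 = 6783.
Merge one congruence at a time:
  Start: x ≡ 7 (mod 17).
  Combine with x ≡ 10 (mod 19); new modulus lcm = 323.
    Write x = 7 + 17·t and substitute into x ≡ 10 (mod 19): 17·t ≡ 10 − 7 = 3 (mod 19).
    The inverse of 17 mod 19 is 9 (since 17·9 = 153 = 8·19 + 1), so t ≡ 9·3 = 27 ≡ 8 (mod 19).
    Then x = 7 + 17·8 = 143, valid modulo lcm(17, 19) = 323: x ≡ 143 (mod 323).
  Combine with x ≡ 6 (mod 7); new modulus lcm = 2261.
    Write x = 143 + 323·t and substitute into x ≡ 6 (mod 7): 323·t ≡ 6 − 143 = -137 (mod 7).
    Reduce coefficients mod 7: 1·t ≡ 3 (mod 7).
    So t ≡ 3 (mod 7).
    Then x = 143 + 323·3 = 1112, valid modulo lcm(323, 7) = 2261: x ≡ 1112 (mod 2261).
  Combine with x ≡ 1 (mod 3); new modulus lcm = 6783.
    Write x = 1112 + 2261·t and substitute into x ≡ 1 (mod 3): 2261·t ≡ 1 − 1112 = -1111 (mod 3).
    Reduce coefficients mod 3: 2·t ≡ 2 (mod 3).
    The inverse of 2 mod 3 is 2 (since 2·2 = 4 = 1·3 + 1), so t ≡ 2·2 = 4 ≡ 1 (mod 3).
    Then x = 1112 + 2261·1 = 3373, valid modulo lcm(2261, 3) = 6783: x ≡ 3373 (mod 6783).
Verify against each original: 3373 mod 17 = 7, 3373 mod 19 = 10, 3373 mod 7 = 6, 3373 mod 3 = 1.

x ≡ 3373 (mod 6783).


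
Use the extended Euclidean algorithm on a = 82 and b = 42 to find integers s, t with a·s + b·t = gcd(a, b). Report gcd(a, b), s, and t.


Euclidean algorithm on (82, 42) — divide until remainder is 0:
  82 = 1 · 42 + 40
  42 = 1 · 40 + 2
  40 = 20 · 2 + 0
gcd(82, 42) = 2.
Track Bezout coefficients alongside the remainders: start with r₀ = 82 = a·1 + b·0 (s = 1, t = 0) and r₁ = 42 = a·0 + b·1 (s = 0, t = 1); each new remainder r_{k+1} = r_{k-1} − q_k·r_k inherits s_{k+1} = s_{k-1} − q_k·s_k, t_{k+1} = t_{k-1} − q_k·t_k, so r_k = a·s_k + b·t_k at every step:
  q = 1: r = 40, s = 1 − 1·0 = 1, t = 0 − 1·1 = -1  (check: 82·1 + 42·(-1) = 40)
  q = 1: r = 2, s = 0 − 1·1 = -1, t = 1 − 1·(-1) = 2  (check: 82·(-1) + 42·2 = 2)
The row with r = 2 (the gcd) gives the Bezout coefficients s = -1, t = 2.
Result: 82 · (-1) + 42 · (2) = 2.

gcd(82, 42) = 2; s = -1, t = 2 (check: 82·(-1) + 42·2 = 2).


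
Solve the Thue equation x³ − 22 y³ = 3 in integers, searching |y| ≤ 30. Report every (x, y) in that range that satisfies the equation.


The equation is x³ - 22y³ = 3. For fixed y, x³ = 22·y³ + 3, so a solution requires the RHS to be a perfect cube.
Strategy: iterate y from -30 to 30, compute RHS = 22·y³ + 3, and check whether it is a (positive or negative) perfect cube.
Check small values of y:
  y = 0: RHS = 3 is not a perfect cube.
  y = 1: RHS = 25 is not a perfect cube.
  y = -1: RHS = -19 is not a perfect cube.
  y = 2: RHS = 179 is not a perfect cube.
  y = -2: RHS = -173 is not a perfect cube.
  y = 3: RHS = 597 is not a perfect cube.
  y = -3: RHS = -591 is not a perfect cube.
Continuing the search up to |y| = 30 finds no solutions either.
No (x, y) in the scanned range satisfies the equation.

No integer solutions with |y| ≤ 30.


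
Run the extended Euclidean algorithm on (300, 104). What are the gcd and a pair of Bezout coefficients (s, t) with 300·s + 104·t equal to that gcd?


Euclidean algorithm on (300, 104) — divide until remainder is 0:
  300 = 2 · 104 + 92
  104 = 1 · 92 + 12
  92 = 7 · 12 + 8
  12 = 1 · 8 + 4
  8 = 2 · 4 + 0
gcd(300, 104) = 4.
Track Bezout coefficients alongside the remainders: start with r₀ = 300 = a·1 + b·0 (s = 1, t = 0) and r₁ = 104 = a·0 + b·1 (s = 0, t = 1); each new remainder r_{k+1} = r_{k-1} − q_k·r_k inherits s_{k+1} = s_{k-1} − q_k·s_k, t_{k+1} = t_{k-1} − q_k·t_k, so r_k = a·s_k + b·t_k at every step:
  q = 2: r = 92, s = 1 − 2·0 = 1, t = 0 − 2·1 = -2  (check: 300·1 + 104·(-2) = 92)
  q = 1: r = 12, s = 0 − 1·1 = -1, t = 1 − 1·(-2) = 3  (check: 300·(-1) + 104·3 = 12)
  q = 7: r = 8, s = 1 − 7·(-1) = 8, t = -2 − 7·3 = -23  (check: 300·8 + 104·(-23) = 8)
  q = 1: r = 4, s = -1 − 1·8 = -9, t = 3 − 1·(-23) = 26  (check: 300·(-9) + 104·26 = 4)
The row with r = 4 (the gcd) gives the Bezout coefficients s = -9, t = 26.
Result: 300 · (-9) + 104 · (26) = 4.

gcd(300, 104) = 4; s = -9, t = 26 (check: 300·(-9) + 104·26 = 4).


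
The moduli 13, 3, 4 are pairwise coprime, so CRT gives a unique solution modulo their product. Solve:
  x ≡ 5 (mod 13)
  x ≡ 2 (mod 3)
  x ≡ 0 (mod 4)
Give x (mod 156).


Moduli 13, 3, 4 are pairwise coprime; by CRT there is a unique solution modulo M = 13 · 3 · 4 = 156.
Solve pairwise, accumulating the modulus:
  Start with x ≡ 5 (mod 13).
  Combine with x ≡ 2 (mod 3): since gcd(13, 3) = 1, we get a unique residue mod 39.
    Write x = 5 + 13·t and substitute into x ≡ 2 (mod 3): 13·t ≡ 2 − 5 = -3 (mod 3).
    Reduce coefficients mod 3: 1·t ≡ 0 (mod 3).
    So t ≡ 0 (mod 3).
    Then x = 5 + 13·0 = 5, valid modulo lcm(13, 3) = 39: x ≡ 5 (mod 39).
  Combine with x ≡ 0 (mod 4): since gcd(39, 4) = 1, we get a unique residue mod 156.
    Write x = 5 + 39·t and substitute into x ≡ 0 (mod 4): 39·t ≡ 0 − 5 = -5 (mod 4).
    Reduce coefficients mod 4: 3·t ≡ 3 (mod 4).
    The inverse of 3 mod 4 is 3 (since 3·3 = 9 = 2·4 + 1), so t ≡ 3·3 = 9 ≡ 1 (mod 4).
    Then x = 5 + 39·1 = 44, valid modulo lcm(39, 4) = 156: x ≡ 44 (mod 156).
Verify: 44 mod 13 = 5 ✓, 44 mod 3 = 2 ✓, 44 mod 4 = 0 ✓.

x ≡ 44 (mod 156).


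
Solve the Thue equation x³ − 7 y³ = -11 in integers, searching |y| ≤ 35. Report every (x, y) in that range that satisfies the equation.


The equation is x³ - 7y³ = -11. For fixed y, x³ = 7·y³ − 11, so a solution requires the RHS to be a perfect cube.
Strategy: iterate y from -35 to 35, compute RHS = 7·y³ − 11, and check whether it is a (positive or negative) perfect cube.
Check small values of y:
  y = 0: RHS = -11 is not a perfect cube.
  y = 1: RHS = -4 is not a perfect cube.
  y = -1: RHS = -18 is not a perfect cube.
  y = 2: RHS = 45 is not a perfect cube.
  y = -2: RHS = -67 is not a perfect cube.
  y = 3: RHS = 178 is not a perfect cube.
  y = -3: RHS = -200 is not a perfect cube.
Continuing the search up to |y| = 35 finds no solutions either.
No (x, y) in the scanned range satisfies the equation.

No integer solutions with |y| ≤ 35.


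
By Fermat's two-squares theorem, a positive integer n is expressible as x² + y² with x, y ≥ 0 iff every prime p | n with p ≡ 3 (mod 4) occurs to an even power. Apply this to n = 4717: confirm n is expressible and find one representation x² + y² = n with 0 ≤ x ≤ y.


Step 1: Factor n = 4717 = 53 · 89.
Step 2: Check the mod-4 condition on each prime factor: 53 ≡ 1 (mod 4), exponent 1; 89 ≡ 1 (mod 4), exponent 1.
All primes ≡ 3 (mod 4) appear to even exponent (or don't appear), so by the two-squares theorem n IS expressible as a sum of two squares.
Step 3: Build a representation. Here n = 53 · 89 is a product of primes ≡ 1 (mod 4). Each prime p ≡ 1 (mod 4) is itself a sum of two squares; find a² by testing p − a² for a perfect square:
  53: 53 − 1² = 52, 53 − 2² = 49 = 7² ⇒ 53 = 2² + 7².
  89: 89 − 1² = 88, 89 − 2² = 85, 89 − 3² = 80, 89 − 4² = 73, 89 − 5² = 64 = 8² ⇒ 89 = 5² + 8².
  Combine using the Brahmagupta–Fibonacci identity (a² + b²)(c² + d²) = (ac − bd)² + (ad + bc)² = (ac + bd)² + (ad − bc)²:
  53 · 89 = 4717: from (2² + 7²)(5² + 8²), take (2·5 − 7·8, 2·8 + 7·5) = (10 − 56, 16 + 35) = (-46, 51); dropping signs (only squares matter) gives (46, 51); check 46² + 51² = 2116 + 2601 = 4717 ✓.
Step 4: Order so x ≤ y and verify: 46² + 51² = 2116 + 2601 = 4717 = n. ✓

n = 4717 = 46² + 51² (one valid representation with x ≤ y).


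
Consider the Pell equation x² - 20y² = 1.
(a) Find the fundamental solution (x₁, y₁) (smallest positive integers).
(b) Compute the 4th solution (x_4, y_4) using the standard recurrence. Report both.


Step 1: Find the fundamental solution (x₁, y₁) of x² - 20y² = 1.
  Expand √20 as a continued fraction. a₀ = ⌊√20⌋ = 4; iterate m_{k+1} = d_k·a_k − m_k, d_{k+1} = (20 − m_{k+1}²)/d_k, a_{k+1} = ⌊(a₀ + m_{k+1})/d_{k+1}⌋ (starting m₀ = 0, d₀ = 1), with convergents p_k = a_k·p_{k-1} + p_{k-2}, q_k = a_k·q_{k-1} + q_{k-2} (p₋₁ = 1, q₋₁ = 0):
  k = 0: a₀ = 4; p₀/q₀ = 4/1; p₀² − 20·q₀² = 16 − 20 = -4.
  k = 1: m = 4, d = 4, a = ⌊(4 + 4)/4⌋ = 2; p/q = (2·4 + 1)/(2·1 + 0) = 9/2; p² − 20·q² = 81 − 80 = 1.
  The first convergent with p² − 20·q² = 1 gives the fundamental solution (x₁, y₁) = (9, 2).
Step 2: Apply the recurrence (x_{n+1}, y_{n+1}) = (x₁x_n + 20y₁y_n, x₁y_n + y₁x_n) repeatedly.
  From (x_1, y_1) = (9, 2): x_2 = 9·9 + 20·2·2 = 161; y_2 = 9·2 + 2·9 = 36.
  From (x_2, y_2) = (161, 36): x_3 = 9·161 + 20·2·36 = 2889; y_3 = 9·36 + 2·161 = 646.
  From (x_3, y_3) = (2889, 646): x_4 = 9·2889 + 20·2·646 = 51841; y_4 = 9·646 + 2·2889 = 11592.
Step 3: Verify x_4² - 20·y_4² = 2687489281 - 2687489280 = 1 (should be 1). ✓

(x_1, y_1) = (9, 2); (x_4, y_4) = (51841, 11592).


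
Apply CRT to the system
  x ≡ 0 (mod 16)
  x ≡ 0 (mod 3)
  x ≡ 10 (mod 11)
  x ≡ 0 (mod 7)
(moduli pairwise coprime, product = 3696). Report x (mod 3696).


Product of moduli M = 16 · 3 · 11 · 7 = 3696.
Merge one congruence at a time:
  Start: x ≡ 0 (mod 16).
  Combine with x ≡ 0 (mod 3); new modulus lcm = 48.
    Write x = 0 + 16·t and substitute into x ≡ 0 (mod 3): 16·t ≡ 0 − 0 = 0 (mod 3).
    Reduce coefficients mod 3: 1·t ≡ 0 (mod 3).
    So t ≡ 0 (mod 3).
    Then x = 0 + 16·0 = 0, valid modulo lcm(16, 3) = 48: x ≡ 0 (mod 48).
  Combine with x ≡ 10 (mod 11); new modulus lcm = 528.
    Write x = 0 + 48·t and substitute into x ≡ 10 (mod 11): 48·t ≡ 10 − 0 = 10 (mod 11).
    Reduce coefficients mod 11: 4·t ≡ 10 (mod 11).
    The inverse of 4 mod 11 is 3 (since 4·3 = 12 = 1·11 + 1), so t ≡ 3·10 = 30 ≡ 8 (mod 11).
    Then x = 0 + 48·8 = 384, valid modulo lcm(48, 11) = 528: x ≡ 384 (mod 528).
  Combine with x ≡ 0 (mod 7); new modulus lcm = 3696.
    Write x = 384 + 528·t and substitute into x ≡ 0 (mod 7): 528·t ≡ 0 − 384 = -384 (mod 7).
    Reduce coefficients mod 7: 3·t ≡ 1 (mod 7).
    The inverse of 3 mod 7 is 5 (since 3·5 = 15 = 2·7 + 1), so t ≡ 5·1 = 5 ≡ 5 (mod 7).
    Then x = 384 + 528·5 = 3024, valid modulo lcm(528, 7) = 3696: x ≡ 3024 (mod 3696).
Verify against each original: 3024 mod 16 = 0, 3024 mod 3 = 0, 3024 mod 11 = 10, 3024 mod 7 = 0.

x ≡ 3024 (mod 3696).


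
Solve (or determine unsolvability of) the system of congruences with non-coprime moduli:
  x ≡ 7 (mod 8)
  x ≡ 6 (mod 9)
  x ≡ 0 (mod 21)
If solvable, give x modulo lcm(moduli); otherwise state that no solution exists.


Moduli 8, 9, 21 are not pairwise coprime, so CRT works modulo lcm(m_i) when all pairwise compatibility conditions hold.
Pairwise compatibility: gcd(m_i, m_j) must divide a_i - a_j for every pair.
Merge one congruence at a time:
  Start: x ≡ 7 (mod 8).
  Combine with x ≡ 6 (mod 9): gcd(8, 9) = 1; 6 - 7 = -1, which IS divisible by 1, so compatible.
    Write x = 7 + 8·t and substitute into x ≡ 6 (mod 9): 8·t ≡ 6 − 7 = -1 (mod 9).
    Reduce coefficients mod 9: 8·t ≡ 8 (mod 9).
    The inverse of 8 mod 9 is 8 (since 8·8 = 64 = 7·9 + 1), so t ≡ 8·8 = 64 ≡ 1 (mod 9).
    Then x = 7 + 8·1 = 15, valid modulo lcm(8, 9) = 72: x ≡ 15 (mod 72).
  Combine with x ≡ 0 (mod 21): gcd(72, 21) = 3; 0 - 15 = -15, which IS divisible by 3, so compatible.
    Write x = 15 + 72·t and substitute into x ≡ 0 (mod 21): 72·t ≡ 0 − 15 = -15 (mod 21).
    Divide the congruence (and modulus) by g = 3: 24·t ≡ -5 (mod 7).
    Reduce coefficients mod 7: 3·t ≡ 2 (mod 7).
    The inverse of 3 mod 7 is 5 (since 3·5 = 15 = 2·7 + 1), so t ≡ 5·2 = 10 ≡ 3 (mod 7).
    Then x = 15 + 72·3 = 231, valid modulo lcm(72, 21) = 504: x ≡ 231 (mod 504).
Verify: 231 mod 8 = 7, 231 mod 9 = 6, 231 mod 21 = 0.

x ≡ 231 (mod 504).


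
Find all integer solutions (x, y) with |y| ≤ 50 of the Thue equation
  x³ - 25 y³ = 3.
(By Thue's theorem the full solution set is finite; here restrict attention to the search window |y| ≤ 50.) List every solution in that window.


The equation is x³ - 25y³ = 3. For fixed y, x³ = 25·y³ + 3, so a solution requires the RHS to be a perfect cube.
Strategy: iterate y from -50 to 50, compute RHS = 25·y³ + 3, and check whether it is a (positive or negative) perfect cube.
Check small values of y:
  y = 0: RHS = 3 is not a perfect cube.
  y = 1: RHS = 28 is not a perfect cube.
  y = -1: RHS = -22 is not a perfect cube.
  y = 2: RHS = 203 is not a perfect cube.
  y = -2: RHS = -197 is not a perfect cube.
  y = 3: RHS = 678 is not a perfect cube.
  y = -3: RHS = -672 is not a perfect cube.
Continuing the search up to |y| = 50 finds no solutions either.
No (x, y) in the scanned range satisfies the equation.

No integer solutions with |y| ≤ 50.


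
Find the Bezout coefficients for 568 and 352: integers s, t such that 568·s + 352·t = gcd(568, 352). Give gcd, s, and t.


Euclidean algorithm on (568, 352) — divide until remainder is 0:
  568 = 1 · 352 + 216
  352 = 1 · 216 + 136
  216 = 1 · 136 + 80
  136 = 1 · 80 + 56
  80 = 1 · 56 + 24
  56 = 2 · 24 + 8
  24 = 3 · 8 + 0
gcd(568, 352) = 8.
Track Bezout coefficients alongside the remainders: start with r₀ = 568 = a·1 + b·0 (s = 1, t = 0) and r₁ = 352 = a·0 + b·1 (s = 0, t = 1); each new remainder r_{k+1} = r_{k-1} − q_k·r_k inherits s_{k+1} = s_{k-1} − q_k·s_k, t_{k+1} = t_{k-1} − q_k·t_k, so r_k = a·s_k + b·t_k at every step:
  q = 1: r = 216, s = 1 − 1·0 = 1, t = 0 − 1·1 = -1  (check: 568·1 + 352·(-1) = 216)
  q = 1: r = 136, s = 0 − 1·1 = -1, t = 1 − 1·(-1) = 2  (check: 568·(-1) + 352·2 = 136)
  q = 1: r = 80, s = 1 − 1·(-1) = 2, t = -1 − 1·2 = -3  (check: 568·2 + 352·(-3) = 80)
  q = 1: r = 56, s = -1 − 1·2 = -3, t = 2 − 1·(-3) = 5  (check: 568·(-3) + 352·5 = 56)
  q = 1: r = 24, s = 2 − 1·(-3) = 5, t = -3 − 1·5 = -8  (check: 568·5 + 352·(-8) = 24)
  q = 2: r = 8, s = -3 − 2·5 = -13, t = 5 − 2·(-8) = 21  (check: 568·(-13) + 352·21 = 8)
The row with r = 8 (the gcd) gives the Bezout coefficients s = -13, t = 21.
Result: 568 · (-13) + 352 · (21) = 8.

gcd(568, 352) = 8; s = -13, t = 21 (check: 568·(-13) + 352·21 = 8).


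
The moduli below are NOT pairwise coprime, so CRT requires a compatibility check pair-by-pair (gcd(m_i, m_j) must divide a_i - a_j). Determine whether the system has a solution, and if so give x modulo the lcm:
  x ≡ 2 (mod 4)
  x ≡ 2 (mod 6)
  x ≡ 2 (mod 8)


Moduli 4, 6, 8 are not pairwise coprime, so CRT works modulo lcm(m_i) when all pairwise compatibility conditions hold.
Pairwise compatibility: gcd(m_i, m_j) must divide a_i - a_j for every pair.
Merge one congruence at a time:
  Start: x ≡ 2 (mod 4).
  Combine with x ≡ 2 (mod 6): gcd(4, 6) = 2; 2 - 2 = 0, which IS divisible by 2, so compatible.
    Write x = 2 + 4·t and substitute into x ≡ 2 (mod 6): 4·t ≡ 2 − 2 = 0 (mod 6).
    Divide the congruence (and modulus) by g = 2: 2·t ≡ 0 (mod 3).
    The inverse of 2 mod 3 is 2 (since 2·2 = 4 = 1·3 + 1), so t ≡ 2·0 = 0 ≡ 0 (mod 3).
    Then x = 2 + 4·0 = 2, valid modulo lcm(4, 6) = 12: x ≡ 2 (mod 12).
  Combine with x ≡ 2 (mod 8): gcd(12, 8) = 4; 2 - 2 = 0, which IS divisible by 4, so compatible.
    Write x = 2 + 12·t and substitute into x ≡ 2 (mod 8): 12·t ≡ 2 − 2 = 0 (mod 8).
    Divide the congruence (and modulus) by g = 4: 3·t ≡ 0 (mod 2).
    Reduce coefficients mod 2: 1·t ≡ 0 (mod 2).
    So t ≡ 0 (mod 2).
    Then x = 2 + 12·0 = 2, valid modulo lcm(12, 8) = 24: x ≡ 2 (mod 24).
Verify: 2 mod 4 = 2, 2 mod 6 = 2, 2 mod 8 = 2.

x ≡ 2 (mod 24).


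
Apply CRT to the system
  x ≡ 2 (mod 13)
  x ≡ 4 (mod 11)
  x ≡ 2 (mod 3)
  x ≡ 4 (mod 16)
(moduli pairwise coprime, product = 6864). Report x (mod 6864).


Product of moduli M = 13 · 11 · 3 · 16 = 6864.
Merge one congruence at a time:
  Start: x ≡ 2 (mod 13).
  Combine with x ≡ 4 (mod 11); new modulus lcm = 143.
    Write x = 2 + 13·t and substitute into x ≡ 4 (mod 11): 13·t ≡ 4 − 2 = 2 (mod 11).
    Reduce coefficients mod 11: 2·t ≡ 2 (mod 11).
    The inverse of 2 mod 11 is 6 (since 2·6 = 12 = 1·11 + 1), so t ≡ 6·2 = 12 ≡ 1 (mod 11).
    Then x = 2 + 13·1 = 15, valid modulo lcm(13, 11) = 143: x ≡ 15 (mod 143).
  Combine with x ≡ 2 (mod 3); new modulus lcm = 429.
    Write x = 15 + 143·t and substitute into x ≡ 2 (mod 3): 143·t ≡ 2 − 15 = -13 (mod 3).
    Reduce coefficients mod 3: 2·t ≡ 2 (mod 3).
    The inverse of 2 mod 3 is 2 (since 2·2 = 4 = 1·3 + 1), so t ≡ 2·2 = 4 ≡ 1 (mod 3).
    Then x = 15 + 143·1 = 158, valid modulo lcm(143, 3) = 429: x ≡ 158 (mod 429).
  Combine with x ≡ 4 (mod 16); new modulus lcm = 6864.
    Write x = 158 + 429·t and substitute into x ≡ 4 (mod 16): 429·t ≡ 4 − 158 = -154 (mod 16).
    Reduce coefficients mod 16: 13·t ≡ 6 (mod 16).
    The inverse of 13 mod 16 is 5 (since 13·5 = 65 = 4·16 + 1), so t ≡ 5·6 = 30 ≡ 14 (mod 16).
    Then x = 158 + 429·14 = 6164, valid modulo lcm(429, 16) = 6864: x ≡ 6164 (mod 6864).
Verify against each original: 6164 mod 13 = 2, 6164 mod 11 = 4, 6164 mod 3 = 2, 6164 mod 16 = 4.

x ≡ 6164 (mod 6864).


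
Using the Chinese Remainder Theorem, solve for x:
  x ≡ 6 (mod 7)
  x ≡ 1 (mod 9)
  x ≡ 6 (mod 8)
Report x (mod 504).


Moduli 7, 9, 8 are pairwise coprime; by CRT there is a unique solution modulo M = 7 · 9 · 8 = 504.
Solve pairwise, accumulating the modulus:
  Start with x ≡ 6 (mod 7).
  Combine with x ≡ 1 (mod 9): since gcd(7, 9) = 1, we get a unique residue mod 63.
    Write x = 6 + 7·t and substitute into x ≡ 1 (mod 9): 7·t ≡ 1 − 6 = -5 (mod 9).
    Reduce coefficients mod 9: 7·t ≡ 4 (mod 9).
    The inverse of 7 mod 9 is 4 (since 7·4 = 28 = 3·9 + 1), so t ≡ 4·4 = 16 ≡ 7 (mod 9).
    Then x = 6 + 7·7 = 55, valid modulo lcm(7, 9) = 63: x ≡ 55 (mod 63).
  Combine with x ≡ 6 (mod 8): since gcd(63, 8) = 1, we get a unique residue mod 504.
    Write x = 55 + 63·t and substitute into x ≡ 6 (mod 8): 63·t ≡ 6 − 55 = -49 (mod 8).
    Reduce coefficients mod 8: 7·t ≡ 7 (mod 8).
    The inverse of 7 mod 8 is 7 (since 7·7 = 49 = 6·8 + 1), so t ≡ 7·7 = 49 ≡ 1 (mod 8).
    Then x = 55 + 63·1 = 118, valid modulo lcm(63, 8) = 504: x ≡ 118 (mod 504).
Verify: 118 mod 7 = 6 ✓, 118 mod 9 = 1 ✓, 118 mod 8 = 6 ✓.

x ≡ 118 (mod 504).


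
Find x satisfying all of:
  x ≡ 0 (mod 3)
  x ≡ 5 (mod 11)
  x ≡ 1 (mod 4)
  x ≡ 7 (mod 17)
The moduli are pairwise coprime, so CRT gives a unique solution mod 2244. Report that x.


Product of moduli M = 3 · 11 · 4 · 17 = 2244.
Merge one congruence at a time:
  Start: x ≡ 0 (mod 3).
  Combine with x ≡ 5 (mod 11); new modulus lcm = 33.
    Write x = 0 + 3·t and substitute into x ≡ 5 (mod 11): 3·t ≡ 5 − 0 = 5 (mod 11).
    The inverse of 3 mod 11 is 4 (since 3·4 = 12 = 1·11 + 1), so t ≡ 4·5 = 20 ≡ 9 (mod 11).
    Then x = 0 + 3·9 = 27, valid modulo lcm(3, 11) = 33: x ≡ 27 (mod 33).
  Combine with x ≡ 1 (mod 4); new modulus lcm = 132.
    Write x = 27 + 33·t and substitute into x ≡ 1 (mod 4): 33·t ≡ 1 − 27 = -26 (mod 4).
    Reduce coefficients mod 4: 1·t ≡ 2 (mod 4).
    So t ≡ 2 (mod 4).
    Then x = 27 + 33·2 = 93, valid modulo lcm(33, 4) = 132: x ≡ 93 (mod 132).
  Combine with x ≡ 7 (mod 17); new modulus lcm = 2244.
    Write x = 93 + 132·t and substitute into x ≡ 7 (mod 17): 132·t ≡ 7 − 93 = -86 (mod 17).
    Reduce coefficients mod 17: 13·t ≡ 16 (mod 17).
    The inverse of 13 mod 17 is 4 (since 13·4 = 52 = 3·17 + 1), so t ≡ 4·16 = 64 ≡ 13 (mod 17).
    Then x = 93 + 132·13 = 1809, valid modulo lcm(132, 17) = 2244: x ≡ 1809 (mod 2244).
Verify against each original: 1809 mod 3 = 0, 1809 mod 11 = 5, 1809 mod 4 = 1, 1809 mod 17 = 7.

x ≡ 1809 (mod 2244).


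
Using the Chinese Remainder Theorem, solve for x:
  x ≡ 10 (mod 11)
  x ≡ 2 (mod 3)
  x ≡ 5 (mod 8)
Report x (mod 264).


Moduli 11, 3, 8 are pairwise coprime; by CRT there is a unique solution modulo M = 11 · 3 · 8 = 264.
Solve pairwise, accumulating the modulus:
  Start with x ≡ 10 (mod 11).
  Combine with x ≡ 2 (mod 3): since gcd(11, 3) = 1, we get a unique residue mod 33.
    Write x = 10 + 11·t and substitute into x ≡ 2 (mod 3): 11·t ≡ 2 − 10 = -8 (mod 3).
    Reduce coefficients mod 3: 2·t ≡ 1 (mod 3).
    The inverse of 2 mod 3 is 2 (since 2·2 = 4 = 1·3 + 1), so t ≡ 2·1 = 2 ≡ 2 (mod 3).
    Then x = 10 + 11·2 = 32, valid modulo lcm(11, 3) = 33: x ≡ 32 (mod 33).
  Combine with x ≡ 5 (mod 8): since gcd(33, 8) = 1, we get a unique residue mod 264.
    Write x = 32 + 33·t and substitute into x ≡ 5 (mod 8): 33·t ≡ 5 − 32 = -27 (mod 8).
    Reduce coefficients mod 8: 1·t ≡ 5 (mod 8).
    So t ≡ 5 (mod 8).
    Then x = 32 + 33·5 = 197, valid modulo lcm(33, 8) = 264: x ≡ 197 (mod 264).
Verify: 197 mod 11 = 10 ✓, 197 mod 3 = 2 ✓, 197 mod 8 = 5 ✓.

x ≡ 197 (mod 264).


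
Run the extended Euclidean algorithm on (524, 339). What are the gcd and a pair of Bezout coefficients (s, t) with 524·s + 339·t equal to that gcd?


Euclidean algorithm on (524, 339) — divide until remainder is 0:
  524 = 1 · 339 + 185
  339 = 1 · 185 + 154
  185 = 1 · 154 + 31
  154 = 4 · 31 + 30
  31 = 1 · 30 + 1
  30 = 30 · 1 + 0
gcd(524, 339) = 1.
Track Bezout coefficients alongside the remainders: start with r₀ = 524 = a·1 + b·0 (s = 1, t = 0) and r₁ = 339 = a·0 + b·1 (s = 0, t = 1); each new remainder r_{k+1} = r_{k-1} − q_k·r_k inherits s_{k+1} = s_{k-1} − q_k·s_k, t_{k+1} = t_{k-1} − q_k·t_k, so r_k = a·s_k + b·t_k at every step:
  q = 1: r = 185, s = 1 − 1·0 = 1, t = 0 − 1·1 = -1  (check: 524·1 + 339·(-1) = 185)
  q = 1: r = 154, s = 0 − 1·1 = -1, t = 1 − 1·(-1) = 2  (check: 524·(-1) + 339·2 = 154)
  q = 1: r = 31, s = 1 − 1·(-1) = 2, t = -1 − 1·2 = -3  (check: 524·2 + 339·(-3) = 31)
  q = 4: r = 30, s = -1 − 4·2 = -9, t = 2 − 4·(-3) = 14  (check: 524·(-9) + 339·14 = 30)
  q = 1: r = 1, s = 2 − 1·(-9) = 11, t = -3 − 1·14 = -17  (check: 524·11 + 339·(-17) = 1)
The row with r = 1 (the gcd) gives the Bezout coefficients s = 11, t = -17.
Result: 524 · (11) + 339 · (-17) = 1.

gcd(524, 339) = 1; s = 11, t = -17 (check: 524·11 + 339·(-17) = 1).


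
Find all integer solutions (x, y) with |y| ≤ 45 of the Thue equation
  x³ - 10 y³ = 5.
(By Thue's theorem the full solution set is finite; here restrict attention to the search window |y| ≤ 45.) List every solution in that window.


The equation is x³ - 10y³ = 5. For fixed y, x³ = 10·y³ + 5, so a solution requires the RHS to be a perfect cube.
Strategy: iterate y from -45 to 45, compute RHS = 10·y³ + 5, and check whether it is a (positive or negative) perfect cube.
Check small values of y:
  y = 0: RHS = 5 is not a perfect cube.
  y = 1: RHS = 15 is not a perfect cube.
  y = -1: RHS = -5 is not a perfect cube.
  y = 2: RHS = 85 is not a perfect cube.
  y = -2: RHS = -75 is not a perfect cube.
  y = 3: RHS = 275 is not a perfect cube.
  y = -3: RHS = -265 is not a perfect cube.
Continuing the search up to |y| = 45 finds no solutions either.
No (x, y) in the scanned range satisfies the equation.

No integer solutions with |y| ≤ 45.


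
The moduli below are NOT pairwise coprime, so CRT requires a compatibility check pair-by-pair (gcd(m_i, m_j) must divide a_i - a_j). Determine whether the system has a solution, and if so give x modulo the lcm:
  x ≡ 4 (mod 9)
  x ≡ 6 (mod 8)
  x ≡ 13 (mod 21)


Moduli 9, 8, 21 are not pairwise coprime, so CRT works modulo lcm(m_i) when all pairwise compatibility conditions hold.
Pairwise compatibility: gcd(m_i, m_j) must divide a_i - a_j for every pair.
Merge one congruence at a time:
  Start: x ≡ 4 (mod 9).
  Combine with x ≡ 6 (mod 8): gcd(9, 8) = 1; 6 - 4 = 2, which IS divisible by 1, so compatible.
    Write x = 4 + 9·t and substitute into x ≡ 6 (mod 8): 9·t ≡ 6 − 4 = 2 (mod 8).
    Reduce coefficients mod 8: 1·t ≡ 2 (mod 8).
    So t ≡ 2 (mod 8).
    Then x = 4 + 9·2 = 22, valid modulo lcm(9, 8) = 72: x ≡ 22 (mod 72).
  Combine with x ≡ 13 (mod 21): gcd(72, 21) = 3; 13 - 22 = -9, which IS divisible by 3, so compatible.
    Write x = 22 + 72·t and substitute into x ≡ 13 (mod 21): 72·t ≡ 13 − 22 = -9 (mod 21).
    Divide the congruence (and modulus) by g = 3: 24·t ≡ -3 (mod 7).
    Reduce coefficients mod 7: 3·t ≡ 4 (mod 7).
    The inverse of 3 mod 7 is 5 (since 3·5 = 15 = 2·7 + 1), so t ≡ 5·4 = 20 ≡ 6 (mod 7).
    Then x = 22 + 72·6 = 454, valid modulo lcm(72, 21) = 504: x ≡ 454 (mod 504).
Verify: 454 mod 9 = 4, 454 mod 8 = 6, 454 mod 21 = 13.

x ≡ 454 (mod 504).


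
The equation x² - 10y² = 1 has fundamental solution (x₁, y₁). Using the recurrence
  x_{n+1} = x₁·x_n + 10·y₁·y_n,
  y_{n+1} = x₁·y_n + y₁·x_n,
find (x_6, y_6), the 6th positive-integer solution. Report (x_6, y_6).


Step 1: Find the fundamental solution (x₁, y₁) of x² - 10y² = 1.
  Expand √10 as a continued fraction. a₀ = ⌊√10⌋ = 3; iterate m_{k+1} = d_k·a_k − m_k, d_{k+1} = (10 − m_{k+1}²)/d_k, a_{k+1} = ⌊(a₀ + m_{k+1})/d_{k+1}⌋ (starting m₀ = 0, d₀ = 1), with convergents p_k = a_k·p_{k-1} + p_{k-2}, q_k = a_k·q_{k-1} + q_{k-2} (p₋₁ = 1, q₋₁ = 0):
  k = 0: a₀ = 3; p₀/q₀ = 3/1; p₀² − 10·q₀² = 9 − 10 = -1.
  k = 1: m = 3, d = 1, a = ⌊(3 + 3)/1⌋ = 6; p/q = (6·3 + 1)/(6·1 + 0) = 19/6; p² − 10·q² = 361 − 360 = 1.
  The first convergent with p² − 10·q² = 1 gives the fundamental solution (x₁, y₁) = (19, 6).
Step 2: Apply the recurrence (x_{n+1}, y_{n+1}) = (x₁x_n + 10y₁y_n, x₁y_n + y₁x_n) repeatedly.
  From (x_1, y_1) = (19, 6): x_2 = 19·19 + 10·6·6 = 721; y_2 = 19·6 + 6·19 = 228.
  From (x_2, y_2) = (721, 228): x_3 = 19·721 + 10·6·228 = 27379; y_3 = 19·228 + 6·721 = 8658.
  From (x_3, y_3) = (27379, 8658): x_4 = 19·27379 + 10·6·8658 = 1039681; y_4 = 19·8658 + 6·27379 = 328776.
  From (x_4, y_4) = (1039681, 328776): x_5 = 19·1039681 + 10·6·328776 = 39480499; y_5 = 19·328776 + 6·1039681 = 12484830.
  From (x_5, y_5) = (39480499, 12484830): x_6 = 19·39480499 + 10·6·12484830 = 1499219281; y_6 = 19·12484830 + 6·39480499 = 474094764.
Step 3: Verify x_6² - 10·y_6² = 2247658452522156961 - 2247658452522156960 = 1 (should be 1). ✓

(x_1, y_1) = (19, 6); (x_6, y_6) = (1499219281, 474094764).


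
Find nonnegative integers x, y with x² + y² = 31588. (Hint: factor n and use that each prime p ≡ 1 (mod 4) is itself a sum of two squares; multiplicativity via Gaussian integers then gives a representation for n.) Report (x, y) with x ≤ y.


Step 1: Factor n = 31588 = 2^2 · 53 · 149.
Step 2: Check the mod-4 condition on each prime factor: 2 = 2 (special); 53 ≡ 1 (mod 4), exponent 1; 149 ≡ 1 (mod 4), exponent 1.
All primes ≡ 3 (mod 4) appear to even exponent (or don't appear), so by the two-squares theorem n IS expressible as a sum of two squares.
Step 3: Build a representation. Group n = k² · m with k = 2 and m = 53 · 149 = 7897 (a product of primes ≡ 1 (mod 4)); a representation of m scales to one of n via (k·x)² + (k·y)² = k²(x² + y²). Each prime p ≡ 1 (mod 4) is itself a sum of two squares; find a² by testing p − a² for a perfect square:
  53: 53 − 1² = 52, 53 − 2² = 49 = 7² ⇒ 53 = 2² + 7².
  149: 149 − 1² = 148, 149 − 2² = 145, 149 − 3² = 140, 149 − 4² = 133, 149 − 5² = 124, 149 − 6² = 113, 149 − 7² = 100 = 10² ⇒ 149 = 7² + 10².
  Combine using the Brahmagupta–Fibonacci identity (a² + b²)(c² + d²) = (ac − bd)² + (ad + bc)² = (ac + bd)² + (ad − bc)²:
  53 · 149 = 7897: from (2² + 7²)(7² + 10²), take (2·7 − 7·10, 2·10 + 7·7) = (14 − 70, 20 + 49) = (-56, 69); dropping signs (only squares matter) gives (56, 69); check 56² + 69² = 3136 + 4761 = 7897 ✓.
  Scale by k = 2: (2·56, 2·69) = (112, 138).
Step 4: Order so x ≤ y and verify: 112² + 138² = 12544 + 19044 = 31588 = n. ✓

n = 31588 = 112² + 138² (one valid representation with x ≤ y).


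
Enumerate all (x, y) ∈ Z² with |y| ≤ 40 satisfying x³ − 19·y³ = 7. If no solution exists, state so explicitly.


The equation is x³ - 19y³ = 7. For fixed y, x³ = 19·y³ + 7, so a solution requires the RHS to be a perfect cube.
Strategy: iterate y from -40 to 40, compute RHS = 19·y³ + 7, and check whether it is a (positive or negative) perfect cube.
Check small values of y:
  y = 0: RHS = 7 is not a perfect cube.
  y = 1: RHS = 26 is not a perfect cube.
  y = -1: RHS = -12 is not a perfect cube.
  y = 2: RHS = 159 is not a perfect cube.
  y = -2: RHS = -145 is not a perfect cube.
  y = 3: RHS = 520 is not a perfect cube.
  y = -3: RHS = -506 is not a perfect cube.
Continuing the search up to |y| = 40 finds no solutions either.
No (x, y) in the scanned range satisfies the equation.

No integer solutions with |y| ≤ 40.


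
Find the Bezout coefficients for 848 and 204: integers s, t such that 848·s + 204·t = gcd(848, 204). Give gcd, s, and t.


Euclidean algorithm on (848, 204) — divide until remainder is 0:
  848 = 4 · 204 + 32
  204 = 6 · 32 + 12
  32 = 2 · 12 + 8
  12 = 1 · 8 + 4
  8 = 2 · 4 + 0
gcd(848, 204) = 4.
Track Bezout coefficients alongside the remainders: start with r₀ = 848 = a·1 + b·0 (s = 1, t = 0) and r₁ = 204 = a·0 + b·1 (s = 0, t = 1); each new remainder r_{k+1} = r_{k-1} − q_k·r_k inherits s_{k+1} = s_{k-1} − q_k·s_k, t_{k+1} = t_{k-1} − q_k·t_k, so r_k = a·s_k + b·t_k at every step:
  q = 4: r = 32, s = 1 − 4·0 = 1, t = 0 − 4·1 = -4  (check: 848·1 + 204·(-4) = 32)
  q = 6: r = 12, s = 0 − 6·1 = -6, t = 1 − 6·(-4) = 25  (check: 848·(-6) + 204·25 = 12)
  q = 2: r = 8, s = 1 − 2·(-6) = 13, t = -4 − 2·25 = -54  (check: 848·13 + 204·(-54) = 8)
  q = 1: r = 4, s = -6 − 1·13 = -19, t = 25 − 1·(-54) = 79  (check: 848·(-19) + 204·79 = 4)
The row with r = 4 (the gcd) gives the Bezout coefficients s = -19, t = 79.
Result: 848 · (-19) + 204 · (79) = 4.

gcd(848, 204) = 4; s = -19, t = 79 (check: 848·(-19) + 204·79 = 4).


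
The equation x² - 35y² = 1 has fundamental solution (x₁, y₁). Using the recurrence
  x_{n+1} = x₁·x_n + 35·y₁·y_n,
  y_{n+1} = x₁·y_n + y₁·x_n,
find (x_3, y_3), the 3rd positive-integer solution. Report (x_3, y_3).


Step 1: Find the fundamental solution (x₁, y₁) of x² - 35y² = 1.
  Expand √35 as a continued fraction. a₀ = ⌊√35⌋ = 5; iterate m_{k+1} = d_k·a_k − m_k, d_{k+1} = (35 − m_{k+1}²)/d_k, a_{k+1} = ⌊(a₀ + m_{k+1})/d_{k+1}⌋ (starting m₀ = 0, d₀ = 1), with convergents p_k = a_k·p_{k-1} + p_{k-2}, q_k = a_k·q_{k-1} + q_{k-2} (p₋₁ = 1, q₋₁ = 0):
  k = 0: a₀ = 5; p₀/q₀ = 5/1; p₀² − 35·q₀² = 25 − 35 = -10.
  k = 1: m = 5, d = 10, a = ⌊(5 + 5)/10⌋ = 1; p/q = (1·5 + 1)/(1·1 + 0) = 6/1; p² − 35·q² = 36 − 35 = 1.
  The first convergent with p² − 35·q² = 1 gives the fundamental solution (x₁, y₁) = (6, 1).
Step 2: Apply the recurrence (x_{n+1}, y_{n+1}) = (x₁x_n + 35y₁y_n, x₁y_n + y₁x_n) repeatedly.
  From (x_1, y_1) = (6, 1): x_2 = 6·6 + 35·1·1 = 71; y_2 = 6·1 + 1·6 = 12.
  From (x_2, y_2) = (71, 12): x_3 = 6·71 + 35·1·12 = 846; y_3 = 6·12 + 1·71 = 143.
Step 3: Verify x_3² - 35·y_3² = 715716 - 715715 = 1 (should be 1). ✓

(x_1, y_1) = (6, 1); (x_3, y_3) = (846, 143).


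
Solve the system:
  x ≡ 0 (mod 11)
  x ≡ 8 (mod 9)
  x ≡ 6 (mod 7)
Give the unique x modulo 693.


Moduli 11, 9, 7 are pairwise coprime; by CRT there is a unique solution modulo M = 11 · 9 · 7 = 693.
Solve pairwise, accumulating the modulus:
  Start with x ≡ 0 (mod 11).
  Combine with x ≡ 8 (mod 9): since gcd(11, 9) = 1, we get a unique residue mod 99.
    Write x = 0 + 11·t and substitute into x ≡ 8 (mod 9): 11·t ≡ 8 − 0 = 8 (mod 9).
    Reduce coefficients mod 9: 2·t ≡ 8 (mod 9).
    The inverse of 2 mod 9 is 5 (since 2·5 = 10 = 1·9 + 1), so t ≡ 5·8 = 40 ≡ 4 (mod 9).
    Then x = 0 + 11·4 = 44, valid modulo lcm(11, 9) = 99: x ≡ 44 (mod 99).
  Combine with x ≡ 6 (mod 7): since gcd(99, 7) = 1, we get a unique residue mod 693.
    Write x = 44 + 99·t and substitute into x ≡ 6 (mod 7): 99·t ≡ 6 − 44 = -38 (mod 7).
    Reduce coefficients mod 7: 1·t ≡ 4 (mod 7).
    So t ≡ 4 (mod 7).
    Then x = 44 + 99·4 = 440, valid modulo lcm(99, 7) = 693: x ≡ 440 (mod 693).
Verify: 440 mod 11 = 0 ✓, 440 mod 9 = 8 ✓, 440 mod 7 = 6 ✓.

x ≡ 440 (mod 693).


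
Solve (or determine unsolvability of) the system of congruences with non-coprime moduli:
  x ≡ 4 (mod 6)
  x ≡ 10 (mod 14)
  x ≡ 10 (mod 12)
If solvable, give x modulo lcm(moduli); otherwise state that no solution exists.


Moduli 6, 14, 12 are not pairwise coprime, so CRT works modulo lcm(m_i) when all pairwise compatibility conditions hold.
Pairwise compatibility: gcd(m_i, m_j) must divide a_i - a_j for every pair.
Merge one congruence at a time:
  Start: x ≡ 4 (mod 6).
  Combine with x ≡ 10 (mod 14): gcd(6, 14) = 2; 10 - 4 = 6, which IS divisible by 2, so compatible.
    Write x = 4 + 6·t and substitute into x ≡ 10 (mod 14): 6·t ≡ 10 − 4 = 6 (mod 14).
    Divide the congruence (and modulus) by g = 2: 3·t ≡ 3 (mod 7).
    The inverse of 3 mod 7 is 5 (since 3·5 = 15 = 2·7 + 1), so t ≡ 5·3 = 15 ≡ 1 (mod 7).
    Then x = 4 + 6·1 = 10, valid modulo lcm(6, 14) = 42: x ≡ 10 (mod 42).
  Combine with x ≡ 10 (mod 12): gcd(42, 12) = 6; 10 - 10 = 0, which IS divisible by 6, so compatible.
    Write x = 10 + 42·t and substitute into x ≡ 10 (mod 12): 42·t ≡ 10 − 10 = 0 (mod 12).
    Divide the congruence (and modulus) by g = 6: 7·t ≡ 0 (mod 2).
    Reduce coefficients mod 2: 1·t ≡ 0 (mod 2).
    So t ≡ 0 (mod 2).
    Then x = 10 + 42·0 = 10, valid modulo lcm(42, 12) = 84: x ≡ 10 (mod 84).
Verify: 10 mod 6 = 4, 10 mod 14 = 10, 10 mod 12 = 10.

x ≡ 10 (mod 84).
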